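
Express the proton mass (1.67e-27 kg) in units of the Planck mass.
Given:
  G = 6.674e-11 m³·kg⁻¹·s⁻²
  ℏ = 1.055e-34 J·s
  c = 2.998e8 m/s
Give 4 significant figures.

Planck mass: m_P = √(ℏc/G) = 2.177e-8 kg.
1.67e-27 / 2.177e-8 = 7.671e-20

7.671e-20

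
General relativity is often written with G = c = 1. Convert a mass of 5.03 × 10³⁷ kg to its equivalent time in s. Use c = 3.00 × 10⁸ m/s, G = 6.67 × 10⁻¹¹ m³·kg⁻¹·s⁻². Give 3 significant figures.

124 s

Mass → time via G/c³.
5.03 × 10³⁷ kg × (G/c³) = 124 s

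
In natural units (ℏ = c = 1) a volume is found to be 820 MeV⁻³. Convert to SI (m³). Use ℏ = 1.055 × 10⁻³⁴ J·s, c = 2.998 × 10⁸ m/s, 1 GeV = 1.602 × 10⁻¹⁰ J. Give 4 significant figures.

Volume is [L]³ = [E]⁻³·(ℏc)³.
1 GeV⁻³ → (ℏc)³ × (1 GeV in J)⁻³ = 7.696 × 10⁻⁴⁸ m³.
Convert the energy scale: 820 MeV⁻³ = 8.20 × 10¹¹ GeV⁻³.
Result: 8.20 × 10¹¹ × 7.696 × 10⁻⁴⁸ = 6.311 × 10⁻³⁶ m³.

6.311 × 10⁻³⁶ m³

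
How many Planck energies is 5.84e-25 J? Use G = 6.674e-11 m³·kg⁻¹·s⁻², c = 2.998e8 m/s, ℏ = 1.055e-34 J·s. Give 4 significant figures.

2.985e-34

Planck energy: E_P = √(ℏc⁵/G) = 1.957e9 J.
5.84e-25 / 1.957e9 = 2.985e-34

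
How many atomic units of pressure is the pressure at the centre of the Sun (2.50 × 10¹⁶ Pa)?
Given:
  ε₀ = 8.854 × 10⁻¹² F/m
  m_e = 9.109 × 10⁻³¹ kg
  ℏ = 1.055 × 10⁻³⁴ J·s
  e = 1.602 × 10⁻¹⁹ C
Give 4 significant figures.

853.5

atomic unit of pressure: P_au = E_h/a₀³ = m_e⁴e¹⁰/((4πε₀)⁵ℏ⁸) = 2.929 × 10¹³ Pa.
2.50 × 10¹⁶ / 2.929 × 10¹³ = 853.5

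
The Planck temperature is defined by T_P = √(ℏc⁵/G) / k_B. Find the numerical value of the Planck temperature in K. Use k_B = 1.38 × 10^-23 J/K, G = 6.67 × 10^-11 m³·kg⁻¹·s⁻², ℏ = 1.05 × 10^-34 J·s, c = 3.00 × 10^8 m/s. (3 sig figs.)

T_P = √(ℏc⁵/G) / k_B
  = √(3.83 × 10^18) × 7.25 × 10^22
  = 1.42 × 10^32 K

1.42 × 10^32 K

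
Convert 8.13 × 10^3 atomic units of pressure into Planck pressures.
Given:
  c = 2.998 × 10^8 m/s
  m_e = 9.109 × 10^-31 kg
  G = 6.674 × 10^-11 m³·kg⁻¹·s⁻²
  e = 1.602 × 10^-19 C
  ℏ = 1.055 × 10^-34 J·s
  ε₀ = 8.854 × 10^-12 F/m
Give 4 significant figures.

atomic unit of pressure: P_au = E_h/a₀³ = m_e⁴e¹⁰/((4πε₀)⁵ℏ⁸) = 2.929 × 10^13 Pa
Planck pressure: p_P = c⁷/(ℏG²) = 4.632 × 10^113 Pa
8.13 × 10^3 × 2.929 × 10^13 / 4.632 × 10^113 = 5.141 × 10^-97

5.141 × 10^-97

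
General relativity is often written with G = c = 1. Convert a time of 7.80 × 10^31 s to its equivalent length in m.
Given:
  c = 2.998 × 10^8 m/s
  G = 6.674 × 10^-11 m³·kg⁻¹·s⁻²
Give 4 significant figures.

2.338 × 10^40 m

Time → length via c.
7.80 × 10^31 s × (c) = 2.338 × 10^40 m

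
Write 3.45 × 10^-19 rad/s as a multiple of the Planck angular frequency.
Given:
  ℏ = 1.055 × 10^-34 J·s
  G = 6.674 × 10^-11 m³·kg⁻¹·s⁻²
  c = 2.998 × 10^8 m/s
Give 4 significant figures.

Planck angular frequency: ω_P = √(c⁵/(ℏG)) = 1.855 × 10^43 rad/s.
3.45 × 10^-19 / 1.855 × 10^43 = 1.860 × 10^-62

1.860 × 10^-62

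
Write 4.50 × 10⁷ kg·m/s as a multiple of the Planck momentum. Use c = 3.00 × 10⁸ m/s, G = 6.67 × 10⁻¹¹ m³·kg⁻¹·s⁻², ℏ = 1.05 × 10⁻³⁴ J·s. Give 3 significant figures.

6.90 × 10⁶

Planck momentum: p_P = √(ℏc³/G) = 6.52 kg·m/s.
4.50 × 10⁷ / 6.52 = 6.90 × 10⁶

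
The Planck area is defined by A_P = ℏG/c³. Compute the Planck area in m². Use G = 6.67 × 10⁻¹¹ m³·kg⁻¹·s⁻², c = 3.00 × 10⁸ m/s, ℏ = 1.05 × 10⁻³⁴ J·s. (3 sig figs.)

2.59 × 10⁻⁷⁰ m²

A_P = ℏG/c³
  = 7.00 × 10⁻⁴⁵ / 2.70 × 10²⁵
  = 2.59 × 10⁻⁷⁰ m²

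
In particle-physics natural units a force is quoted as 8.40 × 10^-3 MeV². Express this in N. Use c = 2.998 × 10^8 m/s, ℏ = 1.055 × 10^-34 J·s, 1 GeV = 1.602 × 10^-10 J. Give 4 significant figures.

Force is [E]/[L] = [E]²/(ℏc); restore (ℏc)⁻¹.
1 GeV² → 1/(ℏc) × (1 GeV in J)² = 8.114 × 10^5 N.
Convert the energy scale: 8.40 × 10^-3 MeV² = 8.40 × 10^-9 GeV².
Result: 8.40 × 10^-9 × 8.114 × 10^5 = 6.816 × 10^-3 N.

6.816 × 10^-3 N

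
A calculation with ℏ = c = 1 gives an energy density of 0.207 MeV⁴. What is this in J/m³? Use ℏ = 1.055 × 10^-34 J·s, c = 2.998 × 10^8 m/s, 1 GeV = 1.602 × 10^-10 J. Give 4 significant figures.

[E]/[L]³ = [E]⁴/(ℏc)³; restore (ℏc)⁻³.
1 GeV⁴ → 1/(ℏc)³ × (1 GeV in J)⁴ = 2.082 × 10^37 J/m³.
Convert the energy scale: 0.207 MeV⁴ = 2.07 × 10^-13 GeV⁴.
Result: 2.07 × 10^-13 × 2.082 × 10^37 = 4.309 × 10^24 J/m³.

4.309 × 10^24 J/m³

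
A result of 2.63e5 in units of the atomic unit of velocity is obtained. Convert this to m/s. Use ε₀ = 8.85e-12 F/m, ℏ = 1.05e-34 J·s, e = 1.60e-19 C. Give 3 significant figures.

One atomic unit of velocity: v_au = e²/(4πε₀ℏ) = 2.19e6 m/s.
2.63e5 × 2.19e6 m/s = 5.77e11 m/s

5.77e11 m/s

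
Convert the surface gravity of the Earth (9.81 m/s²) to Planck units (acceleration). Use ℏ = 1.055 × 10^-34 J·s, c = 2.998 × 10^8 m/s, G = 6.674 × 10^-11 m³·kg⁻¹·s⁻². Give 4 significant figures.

1.764 × 10^-51

Planck acceleration: a_P = √(c⁷/(ℏG)) = 5.560 × 10^51 m/s².
9.81 / 5.560 × 10^51 = 1.764 × 10^-51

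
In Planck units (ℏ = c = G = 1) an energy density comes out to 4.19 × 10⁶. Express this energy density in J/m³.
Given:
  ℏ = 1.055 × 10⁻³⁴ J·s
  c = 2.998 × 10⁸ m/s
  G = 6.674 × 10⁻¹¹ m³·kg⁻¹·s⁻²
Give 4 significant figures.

One Planck energy density: u_P = c⁷/(ℏG²) = 4.632 × 10¹¹³ J/m³.
4.19 × 10⁶ × 4.632 × 10¹¹³ J/m³ = 1.941 × 10¹²⁰ J/m³

1.941 × 10¹²⁰ J/m³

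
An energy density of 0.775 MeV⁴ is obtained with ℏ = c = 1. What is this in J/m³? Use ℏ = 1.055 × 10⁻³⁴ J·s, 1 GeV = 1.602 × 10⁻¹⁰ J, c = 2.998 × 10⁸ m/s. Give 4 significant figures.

1.613 × 10²⁵ J/m³

[E]/[L]³ = [E]⁴/(ℏc)³; restore (ℏc)⁻³.
1 GeV⁴ → 1/(ℏc)³ × (1 GeV in J)⁴ = 2.082 × 10³⁷ J/m³.
Convert the energy scale: 0.775 MeV⁴ = 7.75 × 10⁻¹³ GeV⁴.
Result: 7.75 × 10⁻¹³ × 2.082 × 10³⁷ = 1.613 × 10²⁵ J/m³.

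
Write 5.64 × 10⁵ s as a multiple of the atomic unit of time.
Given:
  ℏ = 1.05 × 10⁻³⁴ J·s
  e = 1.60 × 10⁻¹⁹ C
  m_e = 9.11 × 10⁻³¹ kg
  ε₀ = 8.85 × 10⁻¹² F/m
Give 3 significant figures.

atomic unit of time: τ_au = (4πε₀)²ℏ³/(m_e e⁴) = 2.40 × 10⁻¹⁷ s.
5.64 × 10⁵ / 2.40 × 10⁻¹⁷ = 2.35 × 10²²

2.35 × 10²²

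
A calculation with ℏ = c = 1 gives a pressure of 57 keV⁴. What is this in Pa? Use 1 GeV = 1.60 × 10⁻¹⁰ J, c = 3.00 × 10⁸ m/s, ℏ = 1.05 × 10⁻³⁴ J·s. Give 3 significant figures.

1.20 × 10¹⁵ Pa

Pressure is [E]/[L]³ = [E]⁴/(ℏc)³.
1 GeV⁴ → 1/(ℏc)³ × (1 GeV in J)⁴ = 2.10 × 10³⁷ Pa.
Convert the energy scale: 57 keV⁴ = 5.70 × 10⁻²³ GeV⁴.
Result: 5.70 × 10⁻²³ × 2.10 × 10³⁷ = 1.20 × 10¹⁵ Pa.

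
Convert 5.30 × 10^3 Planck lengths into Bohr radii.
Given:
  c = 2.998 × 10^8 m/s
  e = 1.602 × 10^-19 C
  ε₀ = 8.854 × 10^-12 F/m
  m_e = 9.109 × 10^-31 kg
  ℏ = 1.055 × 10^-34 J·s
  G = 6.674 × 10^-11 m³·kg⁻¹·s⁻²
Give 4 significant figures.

1.617 × 10^-21

Planck length: ℓ_P = √(ℏG/c³) = 1.616 × 10^-35 m
Bohr radius: a₀ = 4πε₀ℏ²/(m_e e²) = 5.297 × 10^-11 m
5.30 × 10^3 × 1.616 × 10^-35 / 5.297 × 10^-11 = 1.617 × 10^-21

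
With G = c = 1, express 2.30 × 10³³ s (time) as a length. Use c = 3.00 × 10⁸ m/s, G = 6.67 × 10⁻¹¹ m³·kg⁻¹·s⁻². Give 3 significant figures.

Time → length via c.
2.30 × 10³³ s × (c) = 6.90 × 10⁴¹ m

6.90 × 10⁴¹ m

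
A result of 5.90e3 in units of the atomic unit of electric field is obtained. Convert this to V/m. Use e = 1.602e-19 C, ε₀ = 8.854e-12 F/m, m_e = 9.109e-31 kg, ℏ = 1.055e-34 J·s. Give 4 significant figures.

One atomic unit of electric field: E_au = E_h/(e a₀) = m_e²e⁵/((4πε₀)³ℏ⁴) = 5.131e11 V/m.
5.90e3 × 5.131e11 V/m = 3.027e15 V/m

3.027e15 V/m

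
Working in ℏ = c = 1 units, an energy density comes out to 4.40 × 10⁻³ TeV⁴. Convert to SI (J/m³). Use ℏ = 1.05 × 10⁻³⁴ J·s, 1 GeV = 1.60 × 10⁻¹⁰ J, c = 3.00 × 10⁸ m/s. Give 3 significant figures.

[E]/[L]³ = [E]⁴/(ℏc)³; restore (ℏc)⁻³.
1 GeV⁴ → 1/(ℏc)³ × (1 GeV in J)⁴ = 2.10 × 10³⁷ J/m³.
Convert the energy scale: 4.40 × 10⁻³ TeV⁴ = 4.40 × 10⁹ GeV⁴.
Result: 4.40 × 10⁹ × 2.10 × 10³⁷ = 9.23 × 10⁴⁶ J/m³.

9.23 × 10⁴⁶ J/m³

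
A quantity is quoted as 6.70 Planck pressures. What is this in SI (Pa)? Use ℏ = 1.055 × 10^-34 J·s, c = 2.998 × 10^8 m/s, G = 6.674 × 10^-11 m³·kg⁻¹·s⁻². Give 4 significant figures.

One Planck pressure: p_P = c⁷/(ℏG²) = 4.632 × 10^113 Pa.
6.70 × 4.632 × 10^113 Pa = 3.104 × 10^114 Pa

3.104 × 10^114 Pa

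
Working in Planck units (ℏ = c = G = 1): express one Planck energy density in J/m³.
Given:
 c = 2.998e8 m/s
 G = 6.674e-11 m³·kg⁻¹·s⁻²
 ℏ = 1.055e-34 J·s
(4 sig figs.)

Dimensional analysis gives u_P = c⁷/(ℏG²).
  = 2.177e59 / 4.699e-55
  = 4.632e113 J/m³

4.632e113 J/m³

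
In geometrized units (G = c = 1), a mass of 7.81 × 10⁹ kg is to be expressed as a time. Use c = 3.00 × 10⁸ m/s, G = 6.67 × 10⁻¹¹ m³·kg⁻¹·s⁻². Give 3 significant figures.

Mass → time via G/c³.
7.81 × 10⁹ kg × (G/c³) = 1.93 × 10⁻²⁶ s

1.93 × 10⁻²⁶ s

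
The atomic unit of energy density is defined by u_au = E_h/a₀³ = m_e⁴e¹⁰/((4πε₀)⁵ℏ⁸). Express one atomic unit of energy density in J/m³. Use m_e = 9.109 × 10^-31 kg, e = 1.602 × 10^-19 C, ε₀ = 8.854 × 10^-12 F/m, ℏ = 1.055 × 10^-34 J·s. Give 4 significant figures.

2.929 × 10^13 J/m³

u_au = E_h/a₀³ = m_e⁴e¹⁰/((4πε₀)⁵ℏ⁸)
E_h = 4.354 × 10^-18 J
a₀ = 5.297 × 10^-11 m
E_h/a₀³ = 2.929 × 10^13 J/m³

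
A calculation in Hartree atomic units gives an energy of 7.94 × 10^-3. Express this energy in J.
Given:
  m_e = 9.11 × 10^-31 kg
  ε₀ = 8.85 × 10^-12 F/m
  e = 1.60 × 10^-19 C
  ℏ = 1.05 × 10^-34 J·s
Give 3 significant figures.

3.48 × 10^-20 J

One hartree: E_h = m_e e⁴/(4πε₀ℏ)² = 4.38 × 10^-18 J.
7.94 × 10^-3 × 4.38 × 10^-18 J = 3.48 × 10^-20 J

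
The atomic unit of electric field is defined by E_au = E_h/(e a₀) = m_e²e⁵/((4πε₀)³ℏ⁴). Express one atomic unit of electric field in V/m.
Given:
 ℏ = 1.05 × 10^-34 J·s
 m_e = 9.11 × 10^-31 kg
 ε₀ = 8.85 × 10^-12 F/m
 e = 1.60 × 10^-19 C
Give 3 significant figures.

5.20 × 10^11 V/m

E_au = E_h/(e a₀) = m_e²e⁵/((4πε₀)³ℏ⁴)
E_h = 4.38 × 10^-18 J
a₀ = 5.26 × 10^-11 m
E_h/(e·a₀) = 5.20 × 10^11 V/m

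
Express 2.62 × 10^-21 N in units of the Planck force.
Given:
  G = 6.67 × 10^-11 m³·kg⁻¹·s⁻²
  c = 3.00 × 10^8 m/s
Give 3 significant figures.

2.16 × 10^-65

Planck force: F_P = c⁴/G = 1.21 × 10^44 N.
2.62 × 10^-21 / 1.21 × 10^44 = 2.16 × 10^-65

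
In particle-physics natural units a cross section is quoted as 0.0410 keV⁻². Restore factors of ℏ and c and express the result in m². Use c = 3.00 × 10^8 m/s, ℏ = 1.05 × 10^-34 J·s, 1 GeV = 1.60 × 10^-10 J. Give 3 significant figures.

Area is [L]² = [E]⁻²·(ℏc)²; restore (ℏc)².
1 GeV⁻² → (ℏc)² × (1 GeV in J)⁻² = 3.88 × 10^-32 m².
Convert the energy scale: 0.0410 keV⁻² = 4.10 × 10^10 GeV⁻².
Result: 4.10 × 10^10 × 3.88 × 10^-32 = 1.59 × 10^-21 m².

1.59 × 10^-21 m²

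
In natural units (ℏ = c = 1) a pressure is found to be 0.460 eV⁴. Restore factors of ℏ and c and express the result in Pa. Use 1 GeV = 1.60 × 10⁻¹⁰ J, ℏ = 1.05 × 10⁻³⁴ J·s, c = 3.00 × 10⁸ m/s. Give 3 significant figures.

Pressure is [E]/[L]³ = [E]⁴/(ℏc)³.
1 GeV⁴ → 1/(ℏc)³ × (1 GeV in J)⁴ = 2.10 × 10³⁷ Pa.
Convert the energy scale: 0.460 eV⁴ = 4.60 × 10⁻³⁷ GeV⁴.
Result: 4.60 × 10⁻³⁷ × 2.10 × 10³⁷ = 9.65 Pa.

9.65 Pa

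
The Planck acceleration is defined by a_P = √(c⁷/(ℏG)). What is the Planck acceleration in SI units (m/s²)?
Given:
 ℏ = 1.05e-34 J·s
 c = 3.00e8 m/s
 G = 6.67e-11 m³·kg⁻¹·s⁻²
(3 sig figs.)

5.59e51 m/s²

a_P = √(c⁷/(ℏG))
  = √(3.12e103)
  = 5.59e51 m/s²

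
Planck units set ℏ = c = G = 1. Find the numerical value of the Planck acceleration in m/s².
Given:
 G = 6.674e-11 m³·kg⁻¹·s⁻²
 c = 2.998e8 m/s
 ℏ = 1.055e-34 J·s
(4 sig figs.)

5.560e51 m/s²

The unique combination of the constants set to 1 with dimensions of acceleration is a_P = √(c⁷/(ℏG)).
  = √(3.092e103)
  = 5.560e51 m/s²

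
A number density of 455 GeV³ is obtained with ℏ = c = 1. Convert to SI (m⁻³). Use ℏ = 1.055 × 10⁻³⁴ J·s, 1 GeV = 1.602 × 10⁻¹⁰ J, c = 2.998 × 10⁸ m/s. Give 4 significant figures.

5.912 × 10⁴⁹ m⁻³

Number density is [L]⁻³ = [E]³/(ℏc)³.
1 GeV³ → 1/(ℏc)³ × (1 GeV in J)³ = 1.299 × 10⁴⁷ m⁻³.
Result: 455 × 1.299 × 10⁴⁷ = 5.912 × 10⁴⁹ m⁻³.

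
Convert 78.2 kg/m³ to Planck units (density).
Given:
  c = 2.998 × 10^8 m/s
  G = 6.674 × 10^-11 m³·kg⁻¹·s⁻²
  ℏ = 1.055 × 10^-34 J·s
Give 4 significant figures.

Planck density: ρ_P = c⁵/(ℏG²) = 5.154 × 10^96 kg/m³.
78.2 / 5.154 × 10^96 = 1.517 × 10^-95

1.517 × 10^-95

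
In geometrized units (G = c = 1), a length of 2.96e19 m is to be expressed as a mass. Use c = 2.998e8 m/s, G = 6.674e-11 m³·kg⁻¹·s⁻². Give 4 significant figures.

3.986e46 kg

Length → mass via c²/G.
2.96e19 m × (c²/G) = 3.986e46 kg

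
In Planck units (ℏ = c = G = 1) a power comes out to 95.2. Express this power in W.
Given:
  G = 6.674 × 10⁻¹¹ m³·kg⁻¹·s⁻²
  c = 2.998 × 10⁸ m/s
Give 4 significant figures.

One Planck power: P_P = c⁵/G = 3.629 × 10⁵² W.
95.2 × 3.629 × 10⁵² W = 3.455 × 10⁵⁴ W

3.455 × 10⁵⁴ W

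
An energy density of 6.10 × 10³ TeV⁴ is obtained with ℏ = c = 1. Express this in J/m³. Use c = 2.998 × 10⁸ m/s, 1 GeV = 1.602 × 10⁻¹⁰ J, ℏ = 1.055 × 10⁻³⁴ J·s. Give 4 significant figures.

1.270 × 10⁵³ J/m³

[E]/[L]³ = [E]⁴/(ℏc)³; restore (ℏc)⁻³.
1 GeV⁴ → 1/(ℏc)³ × (1 GeV in J)⁴ = 2.082 × 10³⁷ J/m³.
Convert the energy scale: 6.10 × 10³ TeV⁴ = 6.10 × 10¹⁵ GeV⁴.
Result: 6.10 × 10¹⁵ × 2.082 × 10³⁷ = 1.270 × 10⁵³ J/m³.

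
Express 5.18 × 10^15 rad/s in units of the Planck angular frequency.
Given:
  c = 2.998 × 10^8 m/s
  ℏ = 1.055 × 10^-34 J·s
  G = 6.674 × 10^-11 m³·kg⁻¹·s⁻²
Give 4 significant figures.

2.793 × 10^-28

Planck angular frequency: ω_P = √(c⁵/(ℏG)) = 1.855 × 10^43 rad/s.
5.18 × 10^15 / 1.855 × 10^43 = 2.793 × 10^-28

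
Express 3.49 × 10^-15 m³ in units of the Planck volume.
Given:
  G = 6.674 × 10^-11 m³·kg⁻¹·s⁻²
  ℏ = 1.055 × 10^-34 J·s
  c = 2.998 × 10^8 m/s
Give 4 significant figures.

8.262 × 10^89

Planck volume: V_P = (ℏG/c³)^(3/2) = 4.224 × 10^-105 m³.
3.49 × 10^-15 / 4.224 × 10^-105 = 8.262 × 10^89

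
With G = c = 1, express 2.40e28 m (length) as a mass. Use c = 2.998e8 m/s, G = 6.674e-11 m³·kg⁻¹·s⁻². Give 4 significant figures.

Length → mass via c²/G.
2.40e28 m × (c²/G) = 3.232e55 kg

3.232e55 kg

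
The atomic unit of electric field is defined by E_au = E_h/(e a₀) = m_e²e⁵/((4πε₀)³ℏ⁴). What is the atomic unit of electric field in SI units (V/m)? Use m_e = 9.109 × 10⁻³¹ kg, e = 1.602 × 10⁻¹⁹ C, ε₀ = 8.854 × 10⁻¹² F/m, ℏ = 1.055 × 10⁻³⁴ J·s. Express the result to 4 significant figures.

5.131 × 10¹¹ V/m

E_au = E_h/(e a₀) = m_e²e⁵/((4πε₀)³ℏ⁴)
E_h = 4.354 × 10⁻¹⁸ J
a₀ = 5.297 × 10⁻¹¹ m
E_h/(e·a₀) = 5.131 × 10¹¹ V/m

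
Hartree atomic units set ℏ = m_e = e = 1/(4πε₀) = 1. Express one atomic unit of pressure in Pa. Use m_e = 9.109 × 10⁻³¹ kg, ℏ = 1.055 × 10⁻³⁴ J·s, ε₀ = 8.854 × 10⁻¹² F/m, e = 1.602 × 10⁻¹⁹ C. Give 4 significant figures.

The unique combination of the constants set to 1 with dimensions of pressure is P_au = E_h/a₀³ = m_e⁴e¹⁰/((4πε₀)⁵ℏ⁸).
E_h = 4.354 × 10⁻¹⁸ J
a₀ = 5.297 × 10⁻¹¹ m
E_h/a₀³ = 2.929 × 10¹³ Pa

2.929 × 10¹³ Pa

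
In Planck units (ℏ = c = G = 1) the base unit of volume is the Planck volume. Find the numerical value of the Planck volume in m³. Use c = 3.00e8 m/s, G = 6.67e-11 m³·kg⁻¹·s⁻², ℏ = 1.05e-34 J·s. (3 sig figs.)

V_P = (ℏG/c³)^(3/2)
  = √(1.75e-209)
  = 4.18e-105 m³

4.18e-105 m³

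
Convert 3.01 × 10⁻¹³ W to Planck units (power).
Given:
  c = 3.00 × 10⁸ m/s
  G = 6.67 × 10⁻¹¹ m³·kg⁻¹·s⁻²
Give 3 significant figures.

Planck power: P_P = c⁵/G = 3.64 × 10⁵² W.
3.01 × 10⁻¹³ / 3.64 × 10⁵² = 8.26 × 10⁻⁶⁶

8.26 × 10⁻⁶⁶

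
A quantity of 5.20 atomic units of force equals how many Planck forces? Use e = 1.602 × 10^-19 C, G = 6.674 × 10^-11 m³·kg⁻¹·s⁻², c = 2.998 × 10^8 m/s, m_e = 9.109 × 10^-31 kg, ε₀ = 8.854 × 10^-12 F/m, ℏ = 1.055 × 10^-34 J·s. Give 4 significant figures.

atomic unit of force: F_au = E_h/a₀ = m_e²e⁶/((4πε₀)³ℏ⁴) = 8.220 × 10^-8 N
Planck force: F_P = c⁴/G = 1.210 × 10^44 N
5.20 × 8.220 × 10^-8 / 1.210 × 10^44 = 3.531 × 10^-51

3.531 × 10^-51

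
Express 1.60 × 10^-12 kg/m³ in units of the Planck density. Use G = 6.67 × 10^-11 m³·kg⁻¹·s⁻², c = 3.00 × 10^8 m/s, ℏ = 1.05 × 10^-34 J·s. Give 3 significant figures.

Planck density: ρ_P = c⁵/(ℏG²) = 5.20 × 10^96 kg/m³.
1.60 × 10^-12 / 5.20 × 10^96 = 3.08 × 10^-109

3.08 × 10^-109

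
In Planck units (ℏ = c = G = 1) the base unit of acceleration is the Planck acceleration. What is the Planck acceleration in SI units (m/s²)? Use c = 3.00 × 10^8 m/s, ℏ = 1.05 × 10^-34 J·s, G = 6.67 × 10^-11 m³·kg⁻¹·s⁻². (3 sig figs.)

5.59 × 10^51 m/s²

a_P = √(c⁷/(ℏG))
  = √(3.12 × 10^103)
  = 5.59 × 10^51 m/s²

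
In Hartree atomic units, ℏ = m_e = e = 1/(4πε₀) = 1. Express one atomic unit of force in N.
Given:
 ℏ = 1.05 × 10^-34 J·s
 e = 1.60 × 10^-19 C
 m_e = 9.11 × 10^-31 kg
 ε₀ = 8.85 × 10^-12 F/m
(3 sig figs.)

8.33 × 10^-8 N

From ℏ = m_e = e = 1/(4πε₀) = 1 the force scale is F_au = E_h/a₀ = m_e²e⁶/((4πε₀)³ℏ⁴).
E_h = 4.38 × 10^-18 J
a₀ = 5.26 × 10^-11 m
E_h/a₀ = 8.33 × 10^-8 N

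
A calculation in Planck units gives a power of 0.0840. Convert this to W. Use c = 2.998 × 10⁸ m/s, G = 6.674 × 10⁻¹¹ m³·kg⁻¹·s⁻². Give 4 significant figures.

3.048 × 10⁵¹ W

One Planck power: P_P = c⁵/G = 3.629 × 10⁵² W.
0.0840 × 3.629 × 10⁵² W = 3.048 × 10⁵¹ W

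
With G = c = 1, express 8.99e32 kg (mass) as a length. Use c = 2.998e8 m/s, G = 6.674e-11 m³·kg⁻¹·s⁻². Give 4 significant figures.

In G = c = 1 units mass has dimensions of length; the conversion factor is G/c².
8.99e32 kg × (G/c²) = 6.675e5 m

6.675e5 m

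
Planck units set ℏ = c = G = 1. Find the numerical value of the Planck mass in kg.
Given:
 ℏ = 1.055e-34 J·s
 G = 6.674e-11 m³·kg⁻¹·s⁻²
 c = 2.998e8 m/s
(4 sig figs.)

2.177e-8 kg

From ℏ = c = G = 1 the mass scale is m_P = √(ℏc/G).
  = √(4.739e-16)
  = 2.177e-8 kg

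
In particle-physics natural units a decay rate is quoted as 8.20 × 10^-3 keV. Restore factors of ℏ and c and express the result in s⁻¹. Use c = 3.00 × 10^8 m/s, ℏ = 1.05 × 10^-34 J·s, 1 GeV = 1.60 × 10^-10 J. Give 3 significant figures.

A rate is [E]/ℏ; divide by ℏ.
1 GeV → 1/ℏ × (1 GeV in J) = 1.52 × 10^24 s⁻¹.
Convert the energy scale: 8.20 × 10^-3 keV = 8.20 × 10^-9 GeV.
Result: 8.20 × 10^-9 × 1.52 × 10^24 = 1.25 × 10^16 s⁻¹.

1.25 × 10^16 s⁻¹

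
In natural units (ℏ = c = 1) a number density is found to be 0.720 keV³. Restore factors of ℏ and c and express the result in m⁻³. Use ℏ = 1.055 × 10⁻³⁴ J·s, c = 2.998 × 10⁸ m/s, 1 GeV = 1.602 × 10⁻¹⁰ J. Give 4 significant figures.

Number density is [L]⁻³ = [E]³/(ℏc)³.
1 GeV³ → 1/(ℏc)³ × (1 GeV in J)³ = 1.299 × 10⁴⁷ m⁻³.
Convert the energy scale: 0.720 keV³ = 7.20 × 10⁻¹⁹ GeV³.
Result: 7.20 × 10⁻¹⁹ × 1.299 × 10⁴⁷ = 9.356 × 10²⁸ m⁻³.

9.356 × 10²⁸ m⁻³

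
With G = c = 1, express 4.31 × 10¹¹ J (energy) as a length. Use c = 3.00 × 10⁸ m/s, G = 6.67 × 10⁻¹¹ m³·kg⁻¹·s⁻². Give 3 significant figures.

3.55 × 10⁻³³ m

Energy → length via G/c⁴.
4.31 × 10¹¹ J × (G/c⁴) = 3.55 × 10⁻³³ m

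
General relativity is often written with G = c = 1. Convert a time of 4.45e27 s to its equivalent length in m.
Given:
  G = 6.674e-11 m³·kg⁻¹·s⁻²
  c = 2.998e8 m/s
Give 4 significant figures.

1.334e36 m

Time → length via c.
4.45e27 s × (c) = 1.334e36 m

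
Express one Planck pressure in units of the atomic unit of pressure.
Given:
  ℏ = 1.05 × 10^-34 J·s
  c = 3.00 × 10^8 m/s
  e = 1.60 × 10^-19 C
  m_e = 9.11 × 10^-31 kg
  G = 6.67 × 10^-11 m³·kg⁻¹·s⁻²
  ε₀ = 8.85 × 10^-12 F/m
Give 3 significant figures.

Planck pressure: p_P = c⁷/(ℏG²) = 4.68 × 10^113 Pa
atomic unit of pressure: P_au = E_h/a₀³ = m_e⁴e¹⁰/((4πε₀)⁵ℏ⁸) = 3.01 × 10^13 Pa
ratio = 4.68 × 10^113 / 3.01 × 10^13 = 1.55 × 10^100

1.55 × 10^100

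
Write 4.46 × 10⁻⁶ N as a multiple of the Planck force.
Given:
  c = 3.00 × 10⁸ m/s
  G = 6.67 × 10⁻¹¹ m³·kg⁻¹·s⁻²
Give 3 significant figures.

3.67 × 10⁻⁵⁰

Planck force: F_P = c⁴/G = 1.21 × 10⁴⁴ N.
4.46 × 10⁻⁶ / 1.21 × 10⁴⁴ = 3.67 × 10⁻⁵⁰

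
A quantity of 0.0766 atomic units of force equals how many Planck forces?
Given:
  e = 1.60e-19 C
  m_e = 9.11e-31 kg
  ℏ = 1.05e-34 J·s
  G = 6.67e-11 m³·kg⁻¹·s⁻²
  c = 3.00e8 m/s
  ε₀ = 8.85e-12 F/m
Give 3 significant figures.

atomic unit of force: F_au = E_h/a₀ = m_e²e⁶/((4πε₀)³ℏ⁴) = 8.33e-8 N
Planck force: F_P = c⁴/G = 1.21e44 N
0.0766 × 8.33e-8 / 1.21e44 = 5.25e-53

5.25e-53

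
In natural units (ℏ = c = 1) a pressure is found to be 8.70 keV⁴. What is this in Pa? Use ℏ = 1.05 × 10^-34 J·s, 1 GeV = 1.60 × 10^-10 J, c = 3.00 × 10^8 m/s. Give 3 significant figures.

1.82 × 10^14 Pa

Pressure is [E]/[L]³ = [E]⁴/(ℏc)³.
1 GeV⁴ → 1/(ℏc)³ × (1 GeV in J)⁴ = 2.10 × 10^37 Pa.
Convert the energy scale: 8.70 keV⁴ = 8.70 × 10^-24 GeV⁴.
Result: 8.70 × 10^-24 × 2.10 × 10^37 = 1.82 × 10^14 Pa.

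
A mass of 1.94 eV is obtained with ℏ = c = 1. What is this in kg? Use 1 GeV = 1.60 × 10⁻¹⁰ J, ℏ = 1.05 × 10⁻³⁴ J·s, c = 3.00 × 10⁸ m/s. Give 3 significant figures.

3.45 × 10⁻³⁶ kg

Mass is [E]/c²; divide by c².
1 GeV → 1/c² × (1 GeV in J) = 1.78 × 10⁻²⁷ kg.
Convert the energy scale: 1.94 eV = 1.94 × 10⁻⁹ GeV.
Result: 1.94 × 10⁻⁹ × 1.78 × 10⁻²⁷ = 3.45 × 10⁻³⁶ kg.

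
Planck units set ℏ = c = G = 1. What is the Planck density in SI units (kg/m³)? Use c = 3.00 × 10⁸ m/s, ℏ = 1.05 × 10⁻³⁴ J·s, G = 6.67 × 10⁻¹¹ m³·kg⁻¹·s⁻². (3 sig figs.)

5.20 × 10⁹⁶ kg/m³

The unique combination of the constants set to 1 with dimensions of density is ρ_P = c⁵/(ℏG²).
  = 2.43 × 10⁴² / 4.67 × 10⁻⁵⁵
  = 5.20 × 10⁹⁶ kg/m³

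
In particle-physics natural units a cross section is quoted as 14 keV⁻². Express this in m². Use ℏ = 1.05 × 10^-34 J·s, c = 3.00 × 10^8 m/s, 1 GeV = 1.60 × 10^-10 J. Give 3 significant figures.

5.43 × 10^-19 m²

Area is [L]² = [E]⁻²·(ℏc)²; restore (ℏc)².
1 GeV⁻² → (ℏc)² × (1 GeV in J)⁻² = 3.88 × 10^-32 m².
Convert the energy scale: 14 keV⁻² = 1.40 × 10^13 GeV⁻².
Result: 1.40 × 10^13 × 3.88 × 10^-32 = 5.43 × 10^-19 m².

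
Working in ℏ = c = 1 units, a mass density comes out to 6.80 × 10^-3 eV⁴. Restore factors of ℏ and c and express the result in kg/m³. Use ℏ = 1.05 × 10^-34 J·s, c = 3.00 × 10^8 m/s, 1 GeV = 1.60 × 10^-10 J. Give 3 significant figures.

1.58 × 10^-18 kg/m³

Mass density is [E]/(c²[L]³) = [E]⁴/(ℏ³c⁵).
1 GeV⁴ → 1/(ℏ³c⁵) × (1 GeV in J)⁴ = 2.33 × 10^20 kg/m³.
Convert the energy scale: 6.80 × 10^-3 eV⁴ = 6.80 × 10^-39 GeV⁴.
Result: 6.80 × 10^-39 × 2.33 × 10^20 = 1.58 × 10^-18 kg/m³.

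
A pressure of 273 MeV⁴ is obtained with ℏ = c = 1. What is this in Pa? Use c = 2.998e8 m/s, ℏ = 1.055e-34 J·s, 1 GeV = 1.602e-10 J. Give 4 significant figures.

5.683e27 Pa

Pressure is [E]/[L]³ = [E]⁴/(ℏc)³.
1 GeV⁴ → 1/(ℏc)³ × (1 GeV in J)⁴ = 2.082e37 Pa.
Convert the energy scale: 273 MeV⁴ = 2.73e-10 GeV⁴.
Result: 2.73e-10 × 2.082e37 = 5.683e27 Pa.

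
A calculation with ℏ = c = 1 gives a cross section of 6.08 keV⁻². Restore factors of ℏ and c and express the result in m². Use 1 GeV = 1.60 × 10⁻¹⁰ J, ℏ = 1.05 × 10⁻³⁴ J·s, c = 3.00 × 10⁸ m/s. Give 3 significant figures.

Area is [L]² = [E]⁻²·(ℏc)²; restore (ℏc)².
1 GeV⁻² → (ℏc)² × (1 GeV in J)⁻² = 3.88 × 10⁻³² m².
Convert the energy scale: 6.08 keV⁻² = 6.08 × 10¹² GeV⁻².
Result: 6.08 × 10¹² × 3.88 × 10⁻³² = 2.36 × 10⁻¹⁹ m².

2.36 × 10⁻¹⁹ m²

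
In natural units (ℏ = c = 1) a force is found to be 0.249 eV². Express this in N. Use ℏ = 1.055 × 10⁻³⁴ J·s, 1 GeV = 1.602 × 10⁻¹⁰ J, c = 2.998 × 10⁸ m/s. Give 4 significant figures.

2.020 × 10⁻¹³ N

Force is [E]/[L] = [E]²/(ℏc); restore (ℏc)⁻¹.
1 GeV² → 1/(ℏc) × (1 GeV in J)² = 8.114 × 10⁵ N.
Convert the energy scale: 0.249 eV² = 2.49 × 10⁻¹⁹ GeV².
Result: 2.49 × 10⁻¹⁹ × 8.114 × 10⁵ = 2.020 × 10⁻¹³ N.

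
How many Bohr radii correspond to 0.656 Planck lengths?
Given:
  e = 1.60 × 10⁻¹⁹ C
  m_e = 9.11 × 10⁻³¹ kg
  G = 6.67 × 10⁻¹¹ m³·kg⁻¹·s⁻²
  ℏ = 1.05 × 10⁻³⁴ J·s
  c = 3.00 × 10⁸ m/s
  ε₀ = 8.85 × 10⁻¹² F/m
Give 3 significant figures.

Planck length: ℓ_P = √(ℏG/c³) = 1.61 × 10⁻³⁵ m
Bohr radius: a₀ = 4πε₀ℏ²/(m_e e²) = 5.26 × 10⁻¹¹ m
0.656 × 1.61 × 10⁻³⁵ / 5.26 × 10⁻¹¹ = 2.01 × 10⁻²⁵

2.01 × 10⁻²⁵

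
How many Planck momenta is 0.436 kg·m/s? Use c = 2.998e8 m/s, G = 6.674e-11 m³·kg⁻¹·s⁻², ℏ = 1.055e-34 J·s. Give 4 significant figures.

0.06680

Planck momentum: p_P = √(ℏc³/G) = 6.527 kg·m/s.
0.436 / 6.527 = 0.06680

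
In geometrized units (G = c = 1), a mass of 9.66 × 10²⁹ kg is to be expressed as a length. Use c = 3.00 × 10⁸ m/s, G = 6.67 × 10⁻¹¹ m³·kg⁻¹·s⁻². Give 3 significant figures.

716 m

In G = c = 1 units mass has dimensions of length; the conversion factor is G/c².
9.66 × 10²⁹ kg × (G/c²) = 716 m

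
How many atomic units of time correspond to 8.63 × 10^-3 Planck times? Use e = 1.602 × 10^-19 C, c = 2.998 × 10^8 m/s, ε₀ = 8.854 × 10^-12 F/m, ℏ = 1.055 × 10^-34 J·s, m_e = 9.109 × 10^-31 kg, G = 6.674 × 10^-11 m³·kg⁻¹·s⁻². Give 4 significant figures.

Planck time: t_P = √(ℏG/c⁵) = 5.392 × 10^-44 s
atomic unit of time: τ_au = (4πε₀)²ℏ³/(m_e e⁴) = 2.423 × 10^-17 s
8.63 × 10^-3 × 5.392 × 10^-44 / 2.423 × 10^-17 = 1.921 × 10^-29

1.921 × 10^-29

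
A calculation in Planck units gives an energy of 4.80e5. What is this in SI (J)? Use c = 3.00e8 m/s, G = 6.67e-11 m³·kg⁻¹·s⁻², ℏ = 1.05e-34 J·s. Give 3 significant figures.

9.39e14 J

One Planck energy: E_P = √(ℏc⁵/G) = 1.96e9 J.
4.80e5 × 1.96e9 J = 9.39e14 J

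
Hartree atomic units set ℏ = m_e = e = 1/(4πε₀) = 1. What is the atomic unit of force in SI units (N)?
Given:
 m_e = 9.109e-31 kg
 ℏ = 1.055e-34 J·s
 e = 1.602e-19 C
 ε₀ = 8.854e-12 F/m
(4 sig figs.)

8.220e-8 N

The unique combination of the constants set to 1 with dimensions of force is F_au = E_h/a₀ = m_e²e⁶/((4πε₀)³ℏ⁴).
E_h = 4.354e-18 J
a₀ = 5.297e-11 m
E_h/a₀ = 8.220e-8 N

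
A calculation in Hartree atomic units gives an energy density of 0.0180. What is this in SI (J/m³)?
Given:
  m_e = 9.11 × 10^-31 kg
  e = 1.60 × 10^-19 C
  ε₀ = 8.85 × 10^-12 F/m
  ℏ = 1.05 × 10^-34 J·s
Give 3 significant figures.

5.42 × 10^11 J/m³

One atomic unit of energy density: u_au = E_h/a₀³ = m_e⁴e¹⁰/((4πε₀)⁵ℏ⁸) = 3.01 × 10^13 J/m³.
0.0180 × 3.01 × 10^13 J/m³ = 5.42 × 10^11 J/m³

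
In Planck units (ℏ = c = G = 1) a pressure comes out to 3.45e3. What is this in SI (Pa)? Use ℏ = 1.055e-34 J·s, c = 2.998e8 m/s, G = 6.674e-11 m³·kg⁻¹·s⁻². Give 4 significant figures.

1.598e117 Pa

One Planck pressure: p_P = c⁷/(ℏG²) = 4.632e113 Pa.
3.45e3 × 4.632e113 Pa = 1.598e117 Pa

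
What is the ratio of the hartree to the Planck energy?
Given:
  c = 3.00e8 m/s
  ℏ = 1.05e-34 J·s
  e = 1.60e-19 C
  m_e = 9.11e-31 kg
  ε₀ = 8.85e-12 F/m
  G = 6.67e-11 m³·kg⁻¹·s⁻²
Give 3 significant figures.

hartree: E_h = m_e e⁴/(4πε₀ℏ)² = 4.38e-18 J
Planck energy: E_P = √(ℏc⁵/G) = 1.96e9 J
ratio = 4.38e-18 / 1.96e9 = 2.24e-27

2.24e-27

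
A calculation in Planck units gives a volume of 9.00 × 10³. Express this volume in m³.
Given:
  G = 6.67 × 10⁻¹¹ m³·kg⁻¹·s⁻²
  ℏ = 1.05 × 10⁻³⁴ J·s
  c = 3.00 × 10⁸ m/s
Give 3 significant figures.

One Planck volume: V_P = (ℏG/c³)^(3/2) = 4.18 × 10⁻¹⁰⁵ m³.
9.00 × 10³ × 4.18 × 10⁻¹⁰⁵ m³ = 3.76 × 10⁻¹⁰¹ m³

3.76 × 10⁻¹⁰¹ m³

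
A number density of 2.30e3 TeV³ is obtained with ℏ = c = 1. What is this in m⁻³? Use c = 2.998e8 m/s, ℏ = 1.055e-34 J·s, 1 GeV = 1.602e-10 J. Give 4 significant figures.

Number density is [L]⁻³ = [E]³/(ℏc)³.
1 GeV³ → 1/(ℏc)³ × (1 GeV in J)³ = 1.299e47 m⁻³.
Convert the energy scale: 2.30e3 TeV³ = 2.30e12 GeV³.
Result: 2.30e12 × 1.299e47 = 2.989e59 m⁻³.

2.989e59 m⁻³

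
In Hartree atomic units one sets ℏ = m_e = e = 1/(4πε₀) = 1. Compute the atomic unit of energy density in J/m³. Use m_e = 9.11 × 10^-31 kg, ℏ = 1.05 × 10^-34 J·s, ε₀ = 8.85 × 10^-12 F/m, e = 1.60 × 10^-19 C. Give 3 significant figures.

u_au = E_h/a₀³ = m_e⁴e¹⁰/((4πε₀)⁵ℏ⁸)
E_h = 4.38 × 10^-18 J
a₀ = 5.26 × 10^-11 m
E_h/a₀³ = 3.01 × 10^13 J/m³

3.01 × 10^13 J/m³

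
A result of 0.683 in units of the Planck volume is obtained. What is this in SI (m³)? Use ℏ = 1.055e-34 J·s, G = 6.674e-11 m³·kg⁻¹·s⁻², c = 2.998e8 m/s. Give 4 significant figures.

2.885e-105 m³

One Planck volume: V_P = (ℏG/c³)^(3/2) = 4.224e-105 m³.
0.683 × 4.224e-105 m³ = 2.885e-105 m³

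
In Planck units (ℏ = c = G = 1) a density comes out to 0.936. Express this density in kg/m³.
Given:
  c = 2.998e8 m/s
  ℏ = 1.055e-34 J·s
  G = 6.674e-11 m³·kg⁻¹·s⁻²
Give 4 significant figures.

One Planck density: ρ_P = c⁵/(ℏG²) = 5.154e96 kg/m³.
0.936 × 5.154e96 kg/m³ = 4.824e96 kg/m³

4.824e96 kg/m³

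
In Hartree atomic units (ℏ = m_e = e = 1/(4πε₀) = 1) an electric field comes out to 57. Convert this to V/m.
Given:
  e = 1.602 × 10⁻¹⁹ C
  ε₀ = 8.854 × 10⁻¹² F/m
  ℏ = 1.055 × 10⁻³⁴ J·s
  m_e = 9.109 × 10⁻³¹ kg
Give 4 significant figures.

One atomic unit of electric field: E_au = E_h/(e a₀) = m_e²e⁵/((4πε₀)³ℏ⁴) = 5.131 × 10¹¹ V/m.
57 × 5.131 × 10¹¹ V/m = 2.925 × 10¹³ V/m

2.925 × 10¹³ V/m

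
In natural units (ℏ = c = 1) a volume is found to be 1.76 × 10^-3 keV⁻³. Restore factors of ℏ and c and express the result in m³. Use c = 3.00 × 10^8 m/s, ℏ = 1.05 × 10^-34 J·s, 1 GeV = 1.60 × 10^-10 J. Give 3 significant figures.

1.34 × 10^-32 m³

Volume is [L]³ = [E]⁻³·(ℏc)³.
1 GeV⁻³ → (ℏc)³ × (1 GeV in J)⁻³ = 7.63 × 10^-48 m³.
Convert the energy scale: 1.76 × 10^-3 keV⁻³ = 1.76 × 10^15 GeV⁻³.
Result: 1.76 × 10^15 × 7.63 × 10^-48 = 1.34 × 10^-32 m³.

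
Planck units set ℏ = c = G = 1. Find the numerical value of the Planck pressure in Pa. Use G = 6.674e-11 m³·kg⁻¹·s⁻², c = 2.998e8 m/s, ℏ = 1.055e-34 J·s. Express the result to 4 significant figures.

4.632e113 Pa

The unique combination of the constants set to 1 with dimensions of pressure is p_P = c⁷/(ℏG²).
  = 2.177e59 / 4.699e-55
  = 4.632e113 Pa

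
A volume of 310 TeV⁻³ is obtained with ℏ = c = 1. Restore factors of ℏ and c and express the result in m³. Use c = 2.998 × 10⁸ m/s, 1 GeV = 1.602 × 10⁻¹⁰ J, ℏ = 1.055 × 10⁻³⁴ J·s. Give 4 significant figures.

Volume is [L]³ = [E]⁻³·(ℏc)³.
1 GeV⁻³ → (ℏc)³ × (1 GeV in J)⁻³ = 7.696 × 10⁻⁴⁸ m³.
Convert the energy scale: 310 TeV⁻³ = 3.10 × 10⁻⁷ GeV⁻³.
Result: 3.10 × 10⁻⁷ × 7.696 × 10⁻⁴⁸ = 2.386 × 10⁻⁵⁴ m³.

2.386 × 10⁻⁵⁴ m³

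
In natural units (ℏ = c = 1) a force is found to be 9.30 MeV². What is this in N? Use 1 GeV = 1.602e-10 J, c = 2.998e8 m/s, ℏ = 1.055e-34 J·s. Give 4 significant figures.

7.546 N

Force is [E]/[L] = [E]²/(ℏc); restore (ℏc)⁻¹.
1 GeV² → 1/(ℏc) × (1 GeV in J)² = 8.114e5 N.
Convert the energy scale: 9.30 MeV² = 9.30e-6 GeV².
Result: 9.30e-6 × 8.114e5 = 7.546 N.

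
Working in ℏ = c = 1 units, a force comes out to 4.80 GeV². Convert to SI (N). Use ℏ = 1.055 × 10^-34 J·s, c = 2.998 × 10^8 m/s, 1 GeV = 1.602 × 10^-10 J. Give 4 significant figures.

3.895 × 10^6 N

Force is [E]/[L] = [E]²/(ℏc); restore (ℏc)⁻¹.
1 GeV² → 1/(ℏc) × (1 GeV in J)² = 8.114 × 10^5 N.
Result: 4.80 × 8.114 × 10^5 = 3.895 × 10^6 N.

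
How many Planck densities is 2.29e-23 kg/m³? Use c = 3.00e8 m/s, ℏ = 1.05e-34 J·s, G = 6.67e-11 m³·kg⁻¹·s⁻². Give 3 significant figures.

Planck density: ρ_P = c⁵/(ℏG²) = 5.20e96 kg/m³.
2.29e-23 / 5.20e96 = 4.40e-120

4.40e-120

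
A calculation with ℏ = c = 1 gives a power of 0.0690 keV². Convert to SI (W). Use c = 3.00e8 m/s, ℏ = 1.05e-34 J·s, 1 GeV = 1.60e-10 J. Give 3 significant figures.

Power is [E]/[T] = [E]²/ℏ.
1 GeV² → 1/ℏ × (1 GeV in J)² = 2.44e14 W.
Convert the energy scale: 0.0690 keV² = 6.90e-14 GeV².
Result: 6.90e-14 × 2.44e14 = 16.8 W.

16.8 W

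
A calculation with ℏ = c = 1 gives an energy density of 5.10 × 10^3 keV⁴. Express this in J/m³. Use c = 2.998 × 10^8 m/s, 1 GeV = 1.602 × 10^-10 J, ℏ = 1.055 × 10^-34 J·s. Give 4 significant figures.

1.062 × 10^17 J/m³

[E]/[L]³ = [E]⁴/(ℏc)³; restore (ℏc)⁻³.
1 GeV⁴ → 1/(ℏc)³ × (1 GeV in J)⁴ = 2.082 × 10^37 J/m³.
Convert the energy scale: 5.10 × 10^3 keV⁴ = 5.10 × 10^-21 GeV⁴.
Result: 5.10 × 10^-21 × 2.082 × 10^37 = 1.062 × 10^17 J/m³.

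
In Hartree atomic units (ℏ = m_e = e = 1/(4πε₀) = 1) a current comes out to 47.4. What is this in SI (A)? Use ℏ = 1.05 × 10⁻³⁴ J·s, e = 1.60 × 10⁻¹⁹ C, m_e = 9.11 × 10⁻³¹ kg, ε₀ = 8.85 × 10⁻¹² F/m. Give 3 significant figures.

0.316 A

One atomic unit of electric current: I_au = e E_h/ℏ = m_e e⁵/((4πε₀)²ℏ³) = 6.67 × 10⁻³ A.
47.4 × 6.67 × 10⁻³ A = 0.316 A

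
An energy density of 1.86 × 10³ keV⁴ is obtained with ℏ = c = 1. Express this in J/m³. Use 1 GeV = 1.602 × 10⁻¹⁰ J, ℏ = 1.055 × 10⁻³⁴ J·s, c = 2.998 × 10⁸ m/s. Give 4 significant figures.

[E]/[L]³ = [E]⁴/(ℏc)³; restore (ℏc)⁻³.
1 GeV⁴ → 1/(ℏc)³ × (1 GeV in J)⁴ = 2.082 × 10³⁷ J/m³.
Convert the energy scale: 1.86 × 10³ keV⁴ = 1.86 × 10⁻²¹ GeV⁴.
Result: 1.86 × 10⁻²¹ × 2.082 × 10³⁷ = 3.872 × 10¹⁶ J/m³.

3.872 × 10¹⁶ J/m³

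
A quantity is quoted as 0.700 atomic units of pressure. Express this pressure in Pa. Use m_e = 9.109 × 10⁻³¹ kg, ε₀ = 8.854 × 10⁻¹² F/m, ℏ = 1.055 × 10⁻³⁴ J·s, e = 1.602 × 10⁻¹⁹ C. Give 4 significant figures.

2.050 × 10¹³ Pa

One atomic unit of pressure: P_au = E_h/a₀³ = m_e⁴e¹⁰/((4πε₀)⁵ℏ⁸) = 2.929 × 10¹³ Pa.
0.700 × 2.929 × 10¹³ Pa = 2.050 × 10¹³ Pa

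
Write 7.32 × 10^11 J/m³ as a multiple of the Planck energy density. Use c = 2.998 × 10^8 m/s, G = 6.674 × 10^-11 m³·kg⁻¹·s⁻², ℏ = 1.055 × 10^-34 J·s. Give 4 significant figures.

1.580 × 10^-102

Planck energy density: u_P = c⁷/(ℏG²) = 4.632 × 10^113 J/m³.
7.32 × 10^11 / 4.632 × 10^113 = 1.580 × 10^-102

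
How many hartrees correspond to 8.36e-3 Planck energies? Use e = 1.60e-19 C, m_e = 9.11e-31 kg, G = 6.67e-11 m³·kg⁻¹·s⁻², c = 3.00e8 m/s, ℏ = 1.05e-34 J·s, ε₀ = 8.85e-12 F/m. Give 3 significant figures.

3.73e24

Planck energy: E_P = √(ℏc⁵/G) = 1.96e9 J
hartree: E_h = m_e e⁴/(4πε₀ℏ)² = 4.38e-18 J
8.36e-3 × 1.96e9 / 4.38e-18 = 3.73e24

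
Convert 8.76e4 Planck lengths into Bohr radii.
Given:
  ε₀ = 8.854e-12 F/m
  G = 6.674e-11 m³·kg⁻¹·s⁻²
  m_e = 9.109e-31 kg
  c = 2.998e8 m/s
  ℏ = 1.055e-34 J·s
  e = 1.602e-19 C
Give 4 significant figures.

Planck length: ℓ_P = √(ℏG/c³) = 1.616e-35 m
Bohr radius: a₀ = 4πε₀ℏ²/(m_e e²) = 5.297e-11 m
8.76e4 × 1.616e-35 / 5.297e-11 = 2.673e-20

2.673e-20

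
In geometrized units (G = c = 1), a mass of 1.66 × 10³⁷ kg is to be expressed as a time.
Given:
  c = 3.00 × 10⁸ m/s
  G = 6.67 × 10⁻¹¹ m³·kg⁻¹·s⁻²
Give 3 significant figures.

Mass → time via G/c³.
1.66 × 10³⁷ kg × (G/c³) = 41 s

41 s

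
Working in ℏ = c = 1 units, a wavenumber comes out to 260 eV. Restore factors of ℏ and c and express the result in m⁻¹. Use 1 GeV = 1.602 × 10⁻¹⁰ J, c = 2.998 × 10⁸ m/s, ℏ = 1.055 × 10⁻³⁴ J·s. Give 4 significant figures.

1.317 × 10⁹ m⁻¹

Inverse length is [E]/(ℏc).
1 GeV → 1/(ℏc) × (1 GeV in J) = 5.065 × 10¹⁵ m⁻¹.
Convert the energy scale: 260 eV = 2.60 × 10⁻⁷ GeV.
Result: 2.60 × 10⁻⁷ × 5.065 × 10¹⁵ = 1.317 × 10⁹ m⁻¹.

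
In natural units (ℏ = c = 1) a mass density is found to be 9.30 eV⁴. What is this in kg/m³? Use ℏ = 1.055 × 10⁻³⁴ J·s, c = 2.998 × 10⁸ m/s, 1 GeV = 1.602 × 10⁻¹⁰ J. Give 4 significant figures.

Mass density is [E]/(c²[L]³) = [E]⁴/(ℏ³c⁵).
1 GeV⁴ → 1/(ℏ³c⁵) × (1 GeV in J)⁴ = 2.316 × 10²⁰ kg/m³.
Convert the energy scale: 9.30 eV⁴ = 9.30 × 10⁻³⁶ GeV⁴.
Result: 9.30 × 10⁻³⁶ × 2.316 × 10²⁰ = 2.154 × 10⁻¹⁵ kg/m³.

2.154 × 10⁻¹⁵ kg/m³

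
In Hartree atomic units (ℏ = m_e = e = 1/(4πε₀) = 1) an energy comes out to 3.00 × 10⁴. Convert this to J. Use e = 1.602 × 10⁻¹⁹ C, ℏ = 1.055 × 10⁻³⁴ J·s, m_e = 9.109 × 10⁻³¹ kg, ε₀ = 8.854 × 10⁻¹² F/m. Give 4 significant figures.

1.306 × 10⁻¹³ J

One hartree: E_h = m_e e⁴/(4πε₀ℏ)² = 4.354 × 10⁻¹⁸ J.
3.00 × 10⁴ × 4.354 × 10⁻¹⁸ J = 1.306 × 10⁻¹³ J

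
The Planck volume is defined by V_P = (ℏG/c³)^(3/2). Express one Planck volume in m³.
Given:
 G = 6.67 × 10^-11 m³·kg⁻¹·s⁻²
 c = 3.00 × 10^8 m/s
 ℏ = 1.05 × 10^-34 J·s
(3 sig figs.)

4.18 × 10^-105 m³

V_P = (ℏG/c³)^(3/2)
  = √(1.75 × 10^-209)
  = 4.18 × 10^-105 m³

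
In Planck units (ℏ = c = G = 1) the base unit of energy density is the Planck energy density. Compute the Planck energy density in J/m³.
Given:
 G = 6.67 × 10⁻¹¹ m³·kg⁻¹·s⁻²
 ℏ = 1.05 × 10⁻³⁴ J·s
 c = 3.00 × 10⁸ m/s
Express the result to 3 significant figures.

u_P = c⁷/(ℏG²)
  = 2.19 × 10⁵⁹ / 4.67 × 10⁻⁵⁵
  = 4.68 × 10¹¹³ J/m³

4.68 × 10¹¹³ J/m³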